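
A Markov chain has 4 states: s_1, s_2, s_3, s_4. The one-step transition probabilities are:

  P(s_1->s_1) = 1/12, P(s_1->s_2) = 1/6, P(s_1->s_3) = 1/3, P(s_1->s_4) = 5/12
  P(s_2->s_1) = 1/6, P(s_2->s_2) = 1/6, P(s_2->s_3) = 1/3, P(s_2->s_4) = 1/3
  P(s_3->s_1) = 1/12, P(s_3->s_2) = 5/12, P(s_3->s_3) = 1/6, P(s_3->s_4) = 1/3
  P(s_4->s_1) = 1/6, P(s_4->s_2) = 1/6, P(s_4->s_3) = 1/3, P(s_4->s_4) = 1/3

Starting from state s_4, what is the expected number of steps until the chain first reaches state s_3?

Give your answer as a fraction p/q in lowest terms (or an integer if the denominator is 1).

Let h_i = expected steps to first reach s_3 from state i.
Boundary: h_s_3 = 0.
First-step equations for the other states:
  h_s_1 = 1 + 1/12*h_s_1 + 1/6*h_s_2 + 1/3*h_s_3 + 5/12*h_s_4
  h_s_2 = 1 + 1/6*h_s_1 + 1/6*h_s_2 + 1/3*h_s_3 + 1/3*h_s_4
  h_s_4 = 1 + 1/6*h_s_1 + 1/6*h_s_2 + 1/3*h_s_3 + 1/3*h_s_4

Substituting h_s_3 = 0 and rearranging gives the linear system (I - Q) h = 1:
  [11/12, -1/6, -5/12] . (h_s_1, h_s_2, h_s_4) = 1
  [-1/6, 5/6, -1/3] . (h_s_1, h_s_2, h_s_4) = 1
  [-1/6, -1/6, 2/3] . (h_s_1, h_s_2, h_s_4) = 1

Solving yields:
  h_s_1 = 3
  h_s_2 = 3
  h_s_4 = 3

Starting state is s_4, so the expected hitting time is h_s_4 = 3.

Answer: 3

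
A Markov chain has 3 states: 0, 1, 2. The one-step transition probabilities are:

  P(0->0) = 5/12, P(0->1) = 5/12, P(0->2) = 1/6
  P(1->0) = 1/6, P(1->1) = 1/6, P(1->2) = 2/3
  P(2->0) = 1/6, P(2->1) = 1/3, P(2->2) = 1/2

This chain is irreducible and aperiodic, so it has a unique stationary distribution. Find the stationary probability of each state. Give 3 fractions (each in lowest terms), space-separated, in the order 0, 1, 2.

The stationary distribution satisfies pi = pi * P, i.e.:
  pi_0 = 5/12*pi_0 + 1/6*pi_1 + 1/6*pi_2
  pi_1 = 5/12*pi_0 + 1/6*pi_1 + 1/3*pi_2
  pi_2 = 1/6*pi_0 + 2/3*pi_1 + 1/2*pi_2
with normalization: pi_0 + pi_1 + pi_2 = 1.

Using the first 2 balance equations plus normalization, the linear system A*pi = b is:
  [-7/12, 1/6, 1/6] . pi = 0
  [5/12, -5/6, 1/3] . pi = 0
  [1, 1, 1] . pi = 1

Solving yields:
  pi_0 = 2/9
  pi_1 = 19/63
  pi_2 = 10/21

Verification (pi * P):
  2/9*5/12 + 19/63*1/6 + 10/21*1/6 = 2/9 = pi_0  (ok)
  2/9*5/12 + 19/63*1/6 + 10/21*1/3 = 19/63 = pi_1  (ok)
  2/9*1/6 + 19/63*2/3 + 10/21*1/2 = 10/21 = pi_2  (ok)

Answer: 2/9 19/63 10/21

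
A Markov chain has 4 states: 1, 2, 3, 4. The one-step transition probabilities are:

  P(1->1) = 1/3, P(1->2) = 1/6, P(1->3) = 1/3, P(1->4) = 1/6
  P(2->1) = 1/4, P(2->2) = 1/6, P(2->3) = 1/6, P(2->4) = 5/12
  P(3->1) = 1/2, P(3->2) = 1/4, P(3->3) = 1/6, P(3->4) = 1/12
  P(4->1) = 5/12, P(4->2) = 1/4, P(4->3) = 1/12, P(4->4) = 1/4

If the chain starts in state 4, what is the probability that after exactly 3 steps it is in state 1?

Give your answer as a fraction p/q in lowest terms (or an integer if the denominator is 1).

Answer: 215/576

Derivation:
Computing P^3 by repeated multiplication:
P^1 =
  1: [1/3, 1/6, 1/3, 1/6]
  2: [1/4, 1/6, 1/6, 5/12]
  3: [1/2, 1/4, 1/6, 1/12]
  4: [5/12, 1/4, 1/12, 1/4]
P^2 =
  1: [7/18, 5/24, 5/24, 7/36]
  2: [55/144, 31/144, 25/144, 11/48]
  3: [25/72, 3/16, 35/144, 2/9]
  4: [25/72, 7/36, 31/144, 35/144]
P^3 =
  1: [317/864, 173/864, 31/144, 47/216]
  2: [157/432, 173/864, 365/1728, 389/1728]
  3: [217/576, 355/1728, 89/432, 61/288]
  4: [215/576, 59/288, 353/1728, 47/216]

(P^3)[4 -> 1] = 215/576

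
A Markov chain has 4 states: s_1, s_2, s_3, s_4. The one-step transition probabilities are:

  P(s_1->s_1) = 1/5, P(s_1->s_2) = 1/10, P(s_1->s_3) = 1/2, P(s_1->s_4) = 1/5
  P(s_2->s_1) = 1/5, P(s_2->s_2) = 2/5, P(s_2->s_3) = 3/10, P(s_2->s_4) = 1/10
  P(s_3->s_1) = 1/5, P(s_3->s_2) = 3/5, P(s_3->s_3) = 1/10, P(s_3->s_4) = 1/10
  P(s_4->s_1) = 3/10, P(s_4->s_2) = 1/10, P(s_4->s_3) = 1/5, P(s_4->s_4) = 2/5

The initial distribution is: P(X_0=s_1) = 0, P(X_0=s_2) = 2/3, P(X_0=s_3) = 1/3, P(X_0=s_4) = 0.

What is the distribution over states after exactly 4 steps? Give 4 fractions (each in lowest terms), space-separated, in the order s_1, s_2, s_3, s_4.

Propagating the distribution step by step (d_{t+1} = d_t * P):
d_0 = (s_1=0, s_2=2/3, s_3=1/3, s_4=0)
  d_1[s_1] = 0*1/5 + 2/3*1/5 + 1/3*1/5 + 0*3/10 = 1/5
  d_1[s_2] = 0*1/10 + 2/3*2/5 + 1/3*3/5 + 0*1/10 = 7/15
  d_1[s_3] = 0*1/2 + 2/3*3/10 + 1/3*1/10 + 0*1/5 = 7/30
  d_1[s_4] = 0*1/5 + 2/3*1/10 + 1/3*1/10 + 0*2/5 = 1/10
d_1 = (s_1=1/5, s_2=7/15, s_3=7/30, s_4=1/10)
  d_2[s_1] = 1/5*1/5 + 7/15*1/5 + 7/30*1/5 + 1/10*3/10 = 21/100
  d_2[s_2] = 1/5*1/10 + 7/15*2/5 + 7/30*3/5 + 1/10*1/10 = 107/300
  d_2[s_3] = 1/5*1/2 + 7/15*3/10 + 7/30*1/10 + 1/10*1/5 = 17/60
  d_2[s_4] = 1/5*1/5 + 7/15*1/10 + 7/30*1/10 + 1/10*2/5 = 3/20
d_2 = (s_1=21/100, s_2=107/300, s_3=17/60, s_4=3/20)
  d_3[s_1] = 21/100*1/5 + 107/300*1/5 + 17/60*1/5 + 3/20*3/10 = 43/200
  d_3[s_2] = 21/100*1/10 + 107/300*2/5 + 17/60*3/5 + 3/20*1/10 = 523/1500
  d_3[s_3] = 21/100*1/2 + 107/300*3/10 + 17/60*1/10 + 3/20*1/5 = 811/3000
  d_3[s_4] = 21/100*1/5 + 107/300*1/10 + 17/60*1/10 + 3/20*2/5 = 83/500
d_3 = (s_1=43/200, s_2=523/1500, s_3=811/3000, s_4=83/500)
  d_4[s_1] = 43/200*1/5 + 523/1500*1/5 + 811/3000*1/5 + 83/500*3/10 = 1083/5000
  d_4[s_2] = 43/200*1/10 + 523/1500*2/5 + 811/3000*3/5 + 83/500*1/10 = 10193/30000
  d_4[s_3] = 43/200*1/2 + 523/1500*3/10 + 811/3000*1/10 + 83/500*1/5 = 817/3000
  d_4[s_4] = 43/200*1/5 + 523/1500*1/10 + 811/3000*1/10 + 83/500*2/5 = 1713/10000
d_4 = (s_1=1083/5000, s_2=10193/30000, s_3=817/3000, s_4=1713/10000)

Answer: 1083/5000 10193/30000 817/3000 1713/10000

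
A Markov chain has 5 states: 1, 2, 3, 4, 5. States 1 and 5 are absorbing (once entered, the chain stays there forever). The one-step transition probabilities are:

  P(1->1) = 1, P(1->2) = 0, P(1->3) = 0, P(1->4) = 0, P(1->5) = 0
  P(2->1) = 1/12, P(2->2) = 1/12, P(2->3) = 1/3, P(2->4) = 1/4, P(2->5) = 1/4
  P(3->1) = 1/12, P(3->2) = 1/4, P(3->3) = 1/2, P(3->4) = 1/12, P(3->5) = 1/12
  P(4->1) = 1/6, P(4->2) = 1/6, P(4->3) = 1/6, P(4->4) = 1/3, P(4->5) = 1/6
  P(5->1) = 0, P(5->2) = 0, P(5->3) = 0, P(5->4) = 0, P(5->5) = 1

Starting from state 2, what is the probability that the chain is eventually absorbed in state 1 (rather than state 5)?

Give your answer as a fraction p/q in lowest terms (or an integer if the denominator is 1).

Let a_i = P(absorbed in 1 | start in state i).
Boundary conditions: a_1 = 1, a_5 = 0.
For each transient state i, a_i = sum_j P(i->j) * a_j:
  a_2 = 1/12*a_1 + 1/12*a_2 + 1/3*a_3 + 1/4*a_4 + 1/4*a_5
  a_3 = 1/12*a_1 + 1/4*a_2 + 1/2*a_3 + 1/12*a_4 + 1/12*a_5
  a_4 = 1/6*a_1 + 1/6*a_2 + 1/6*a_3 + 1/3*a_4 + 1/6*a_5

Substituting a_1 = 1 and a_5 = 0, rearrange to (I - Q) a = r where r[i] = P(i -> 1):
  [11/12, -1/3, -1/4] . (a_2, a_3, a_4) = 1/12
  [-1/4, 1/2, -1/12] . (a_2, a_3, a_4) = 1/12
  [-1/6, -1/6, 2/3] . (a_2, a_3, a_4) = 1/6

Solving yields:
  a_2 = 32/87
  a_3 = 37/87
  a_4 = 13/29

Starting state is 2, so the absorption probability is a_2 = 32/87.

Answer: 32/87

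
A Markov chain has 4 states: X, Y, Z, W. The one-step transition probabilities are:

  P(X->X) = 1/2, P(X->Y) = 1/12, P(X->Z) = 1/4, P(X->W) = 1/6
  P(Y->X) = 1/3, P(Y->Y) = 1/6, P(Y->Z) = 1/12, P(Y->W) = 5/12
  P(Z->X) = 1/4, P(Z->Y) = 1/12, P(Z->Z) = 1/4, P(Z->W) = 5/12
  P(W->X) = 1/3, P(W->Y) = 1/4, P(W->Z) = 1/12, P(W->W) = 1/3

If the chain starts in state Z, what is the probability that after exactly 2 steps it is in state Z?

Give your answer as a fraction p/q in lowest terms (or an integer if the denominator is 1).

Computing P^2 by repeated multiplication:
P^1 =
  X: [1/2, 1/12, 1/4, 1/6]
  Y: [1/3, 1/6, 1/12, 5/12]
  Z: [1/4, 1/12, 1/4, 5/12]
  W: [1/3, 1/4, 1/12, 1/3]
P^2 =
  X: [19/48, 17/144, 5/24, 5/18]
  Y: [55/144, 1/6, 11/72, 43/144]
  Z: [17/48, 23/144, 1/6, 23/72]
  W: [55/144, 23/144, 11/72, 11/36]

(P^2)[Z -> Z] = 1/6

Answer: 1/6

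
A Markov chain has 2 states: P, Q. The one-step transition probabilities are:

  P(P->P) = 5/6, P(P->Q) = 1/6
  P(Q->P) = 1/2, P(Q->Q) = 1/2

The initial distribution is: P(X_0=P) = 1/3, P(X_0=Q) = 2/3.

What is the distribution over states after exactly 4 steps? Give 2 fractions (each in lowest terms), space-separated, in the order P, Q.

Propagating the distribution step by step (d_{t+1} = d_t * P):
d_0 = (P=1/3, Q=2/3)
  d_1[P] = 1/3*5/6 + 2/3*1/2 = 11/18
  d_1[Q] = 1/3*1/6 + 2/3*1/2 = 7/18
d_1 = (P=11/18, Q=7/18)
  d_2[P] = 11/18*5/6 + 7/18*1/2 = 19/27
  d_2[Q] = 11/18*1/6 + 7/18*1/2 = 8/27
d_2 = (P=19/27, Q=8/27)
  d_3[P] = 19/27*5/6 + 8/27*1/2 = 119/162
  d_3[Q] = 19/27*1/6 + 8/27*1/2 = 43/162
d_3 = (P=119/162, Q=43/162)
  d_4[P] = 119/162*5/6 + 43/162*1/2 = 181/243
  d_4[Q] = 119/162*1/6 + 43/162*1/2 = 62/243
d_4 = (P=181/243, Q=62/243)

Answer: 181/243 62/243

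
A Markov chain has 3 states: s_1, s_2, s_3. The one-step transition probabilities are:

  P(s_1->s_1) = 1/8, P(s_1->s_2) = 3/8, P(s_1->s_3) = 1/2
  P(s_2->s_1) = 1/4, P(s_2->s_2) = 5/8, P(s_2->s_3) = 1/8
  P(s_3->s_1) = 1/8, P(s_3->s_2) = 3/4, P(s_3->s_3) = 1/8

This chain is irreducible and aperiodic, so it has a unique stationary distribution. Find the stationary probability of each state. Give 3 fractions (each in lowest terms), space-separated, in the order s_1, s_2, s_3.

The stationary distribution satisfies pi = pi * P, i.e.:
  pi_s_1 = 1/8*pi_s_1 + 1/4*pi_s_2 + 1/8*pi_s_3
  pi_s_2 = 3/8*pi_s_1 + 5/8*pi_s_2 + 3/4*pi_s_3
  pi_s_3 = 1/2*pi_s_1 + 1/8*pi_s_2 + 1/8*pi_s_3
with normalization: pi_s_1 + pi_s_2 + pi_s_3 = 1.

Using the first 2 balance equations plus normalization, the linear system A*pi = b is:
  [-7/8, 1/4, 1/8] . pi = 0
  [3/8, -3/8, 3/4] . pi = 0
  [1, 1, 1] . pi = 1

Solving yields:
  pi_s_1 = 1/5
  pi_s_2 = 3/5
  pi_s_3 = 1/5

Verification (pi * P):
  1/5*1/8 + 3/5*1/4 + 1/5*1/8 = 1/5 = pi_s_1  (ok)
  1/5*3/8 + 3/5*5/8 + 1/5*3/4 = 3/5 = pi_s_2  (ok)
  1/5*1/2 + 3/5*1/8 + 1/5*1/8 = 1/5 = pi_s_3  (ok)

Answer: 1/5 3/5 1/5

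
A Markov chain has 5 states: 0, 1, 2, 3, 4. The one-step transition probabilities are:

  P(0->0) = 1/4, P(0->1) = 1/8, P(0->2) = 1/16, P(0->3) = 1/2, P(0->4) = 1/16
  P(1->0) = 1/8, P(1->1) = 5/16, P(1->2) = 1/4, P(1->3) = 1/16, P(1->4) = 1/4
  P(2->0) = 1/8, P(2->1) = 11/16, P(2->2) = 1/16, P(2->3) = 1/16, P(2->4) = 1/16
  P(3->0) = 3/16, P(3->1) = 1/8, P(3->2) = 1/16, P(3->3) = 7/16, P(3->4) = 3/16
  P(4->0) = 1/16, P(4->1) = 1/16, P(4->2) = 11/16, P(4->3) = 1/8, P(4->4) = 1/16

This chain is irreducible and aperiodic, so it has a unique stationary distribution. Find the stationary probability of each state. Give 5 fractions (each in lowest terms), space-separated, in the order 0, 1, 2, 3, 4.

The stationary distribution satisfies pi = pi * P, i.e.:
  pi_0 = 1/4*pi_0 + 1/8*pi_1 + 1/8*pi_2 + 3/16*pi_3 + 1/16*pi_4
  pi_1 = 1/8*pi_0 + 5/16*pi_1 + 11/16*pi_2 + 1/8*pi_3 + 1/16*pi_4
  pi_2 = 1/16*pi_0 + 1/4*pi_1 + 1/16*pi_2 + 1/16*pi_3 + 11/16*pi_4
  pi_3 = 1/2*pi_0 + 1/16*pi_1 + 1/16*pi_2 + 7/16*pi_3 + 1/8*pi_4
  pi_4 = 1/16*pi_0 + 1/4*pi_1 + 1/16*pi_2 + 3/16*pi_3 + 1/16*pi_4
with normalization: pi_0 + pi_1 + pi_2 + pi_3 + pi_4 = 1.

Using the first 4 balance equations plus normalization, the linear system A*pi = b is:
  [-3/4, 1/8, 1/8, 3/16, 1/16] . pi = 0
  [1/8, -11/16, 11/16, 1/8, 1/16] . pi = 0
  [1/16, 1/4, -15/16, 1/16, 11/16] . pi = 0
  [1/2, 1/16, 1/16, -9/16, 1/8] . pi = 0
  [1, 1, 1, 1, 1] . pi = 1

Solving yields:
  pi_0 = 1869/12611
  pi_1 = 3595/12611
  pi_2 = 2591/12611
  pi_3 = 2750/12611
  pi_4 = 1806/12611

Verification (pi * P):
  1869/12611*1/4 + 3595/12611*1/8 + 2591/12611*1/8 + 2750/12611*3/16 + 1806/12611*1/16 = 1869/12611 = pi_0  (ok)
  1869/12611*1/8 + 3595/12611*5/16 + 2591/12611*11/16 + 2750/12611*1/8 + 1806/12611*1/16 = 3595/12611 = pi_1  (ok)
  1869/12611*1/16 + 3595/12611*1/4 + 2591/12611*1/16 + 2750/12611*1/16 + 1806/12611*11/16 = 2591/12611 = pi_2  (ok)
  1869/12611*1/2 + 3595/12611*1/16 + 2591/12611*1/16 + 2750/12611*7/16 + 1806/12611*1/8 = 2750/12611 = pi_3  (ok)
  1869/12611*1/16 + 3595/12611*1/4 + 2591/12611*1/16 + 2750/12611*3/16 + 1806/12611*1/16 = 1806/12611 = pi_4  (ok)

Answer: 1869/12611 3595/12611 2591/12611 2750/12611 1806/12611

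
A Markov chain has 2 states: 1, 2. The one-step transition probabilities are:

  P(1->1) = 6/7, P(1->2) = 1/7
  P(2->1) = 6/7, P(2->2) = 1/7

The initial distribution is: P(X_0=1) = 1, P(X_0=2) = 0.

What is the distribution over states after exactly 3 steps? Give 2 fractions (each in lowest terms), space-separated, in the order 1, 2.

Answer: 6/7 1/7

Derivation:
Propagating the distribution step by step (d_{t+1} = d_t * P):
d_0 = (1=1, 2=0)
  d_1[1] = 1*6/7 + 0*6/7 = 6/7
  d_1[2] = 1*1/7 + 0*1/7 = 1/7
d_1 = (1=6/7, 2=1/7)
  d_2[1] = 6/7*6/7 + 1/7*6/7 = 6/7
  d_2[2] = 6/7*1/7 + 1/7*1/7 = 1/7
d_2 = (1=6/7, 2=1/7)
  d_3[1] = 6/7*6/7 + 1/7*6/7 = 6/7
  d_3[2] = 6/7*1/7 + 1/7*1/7 = 1/7
d_3 = (1=6/7, 2=1/7)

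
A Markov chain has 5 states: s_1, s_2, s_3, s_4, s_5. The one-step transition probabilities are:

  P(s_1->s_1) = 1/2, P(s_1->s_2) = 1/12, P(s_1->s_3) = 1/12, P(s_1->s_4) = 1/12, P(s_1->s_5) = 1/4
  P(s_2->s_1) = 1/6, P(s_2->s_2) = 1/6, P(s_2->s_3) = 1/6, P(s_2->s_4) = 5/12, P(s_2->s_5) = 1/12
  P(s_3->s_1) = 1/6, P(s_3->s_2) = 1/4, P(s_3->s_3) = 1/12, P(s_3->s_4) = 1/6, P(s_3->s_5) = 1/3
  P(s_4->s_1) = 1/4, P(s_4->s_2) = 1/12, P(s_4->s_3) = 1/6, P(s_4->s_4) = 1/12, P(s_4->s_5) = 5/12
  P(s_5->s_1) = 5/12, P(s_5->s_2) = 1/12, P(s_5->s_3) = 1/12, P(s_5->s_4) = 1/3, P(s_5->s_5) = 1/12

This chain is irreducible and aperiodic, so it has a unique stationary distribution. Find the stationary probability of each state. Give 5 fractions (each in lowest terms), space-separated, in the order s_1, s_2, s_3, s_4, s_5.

Answer: 7495/20773 2297/20773 2247/20773 3894/20773 4840/20773

Derivation:
The stationary distribution satisfies pi = pi * P, i.e.:
  pi_s_1 = 1/2*pi_s_1 + 1/6*pi_s_2 + 1/6*pi_s_3 + 1/4*pi_s_4 + 5/12*pi_s_5
  pi_s_2 = 1/12*pi_s_1 + 1/6*pi_s_2 + 1/4*pi_s_3 + 1/12*pi_s_4 + 1/12*pi_s_5
  pi_s_3 = 1/12*pi_s_1 + 1/6*pi_s_2 + 1/12*pi_s_3 + 1/6*pi_s_4 + 1/12*pi_s_5
  pi_s_4 = 1/12*pi_s_1 + 5/12*pi_s_2 + 1/6*pi_s_3 + 1/12*pi_s_4 + 1/3*pi_s_5
  pi_s_5 = 1/4*pi_s_1 + 1/12*pi_s_2 + 1/3*pi_s_3 + 5/12*pi_s_4 + 1/12*pi_s_5
with normalization: pi_s_1 + pi_s_2 + pi_s_3 + pi_s_4 + pi_s_5 = 1.

Using the first 4 balance equations plus normalization, the linear system A*pi = b is:
  [-1/2, 1/6, 1/6, 1/4, 5/12] . pi = 0
  [1/12, -5/6, 1/4, 1/12, 1/12] . pi = 0
  [1/12, 1/6, -11/12, 1/6, 1/12] . pi = 0
  [1/12, 5/12, 1/6, -11/12, 1/3] . pi = 0
  [1, 1, 1, 1, 1] . pi = 1

Solving yields:
  pi_s_1 = 7495/20773
  pi_s_2 = 2297/20773
  pi_s_3 = 2247/20773
  pi_s_4 = 3894/20773
  pi_s_5 = 4840/20773

Verification (pi * P):
  7495/20773*1/2 + 2297/20773*1/6 + 2247/20773*1/6 + 3894/20773*1/4 + 4840/20773*5/12 = 7495/20773 = pi_s_1  (ok)
  7495/20773*1/12 + 2297/20773*1/6 + 2247/20773*1/4 + 3894/20773*1/12 + 4840/20773*1/12 = 2297/20773 = pi_s_2  (ok)
  7495/20773*1/12 + 2297/20773*1/6 + 2247/20773*1/12 + 3894/20773*1/6 + 4840/20773*1/12 = 2247/20773 = pi_s_3  (ok)
  7495/20773*1/12 + 2297/20773*5/12 + 2247/20773*1/6 + 3894/20773*1/12 + 4840/20773*1/3 = 3894/20773 = pi_s_4  (ok)
  7495/20773*1/4 + 2297/20773*1/12 + 2247/20773*1/3 + 3894/20773*5/12 + 4840/20773*1/12 = 4840/20773 = pi_s_5  (ok)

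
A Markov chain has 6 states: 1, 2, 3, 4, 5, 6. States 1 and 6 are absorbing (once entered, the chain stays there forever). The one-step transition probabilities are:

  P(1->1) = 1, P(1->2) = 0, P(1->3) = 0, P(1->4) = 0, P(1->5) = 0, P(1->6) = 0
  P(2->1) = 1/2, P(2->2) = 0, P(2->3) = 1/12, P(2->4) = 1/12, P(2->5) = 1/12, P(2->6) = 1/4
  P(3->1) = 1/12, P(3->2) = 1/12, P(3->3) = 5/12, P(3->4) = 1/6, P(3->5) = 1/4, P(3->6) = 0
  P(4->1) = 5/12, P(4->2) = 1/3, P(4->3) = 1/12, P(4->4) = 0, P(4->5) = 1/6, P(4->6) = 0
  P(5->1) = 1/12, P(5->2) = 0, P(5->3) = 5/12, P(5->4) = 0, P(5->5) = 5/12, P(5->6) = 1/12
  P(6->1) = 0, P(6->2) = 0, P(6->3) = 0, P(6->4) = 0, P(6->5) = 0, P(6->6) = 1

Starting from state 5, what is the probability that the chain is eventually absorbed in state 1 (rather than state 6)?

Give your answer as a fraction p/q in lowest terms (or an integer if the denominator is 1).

Let a_i = P(absorbed in 1 | start in state i).
Boundary conditions: a_1 = 1, a_6 = 0.
For each transient state i, a_i = sum_j P(i->j) * a_j:
  a_2 = 1/2*a_1 + 0*a_2 + 1/12*a_3 + 1/12*a_4 + 1/12*a_5 + 1/4*a_6
  a_3 = 1/12*a_1 + 1/12*a_2 + 5/12*a_3 + 1/6*a_4 + 1/4*a_5 + 0*a_6
  a_4 = 5/12*a_1 + 1/3*a_2 + 1/12*a_3 + 0*a_4 + 1/6*a_5 + 0*a_6
  a_5 = 1/12*a_1 + 0*a_2 + 5/12*a_3 + 0*a_4 + 5/12*a_5 + 1/12*a_6

Substituting a_1 = 1 and a_6 = 0, rearrange to (I - Q) a = r where r[i] = P(i -> 1):
  [1, -1/12, -1/12, -1/12] . (a_2, a_3, a_4, a_5) = 1/2
  [-1/12, 7/12, -1/6, -1/4] . (a_2, a_3, a_4, a_5) = 1/12
  [-1/3, -1/12, 1, -1/6] . (a_2, a_3, a_4, a_5) = 5/12
  [0, -5/12, 0, 7/12] . (a_2, a_3, a_4, a_5) = 1/12

Solving yields:
  a_2 = 218/315
  a_3 = 7/9
  a_4 = 29/35
  a_5 = 44/63

Starting state is 5, so the absorption probability is a_5 = 44/63.

Answer: 44/63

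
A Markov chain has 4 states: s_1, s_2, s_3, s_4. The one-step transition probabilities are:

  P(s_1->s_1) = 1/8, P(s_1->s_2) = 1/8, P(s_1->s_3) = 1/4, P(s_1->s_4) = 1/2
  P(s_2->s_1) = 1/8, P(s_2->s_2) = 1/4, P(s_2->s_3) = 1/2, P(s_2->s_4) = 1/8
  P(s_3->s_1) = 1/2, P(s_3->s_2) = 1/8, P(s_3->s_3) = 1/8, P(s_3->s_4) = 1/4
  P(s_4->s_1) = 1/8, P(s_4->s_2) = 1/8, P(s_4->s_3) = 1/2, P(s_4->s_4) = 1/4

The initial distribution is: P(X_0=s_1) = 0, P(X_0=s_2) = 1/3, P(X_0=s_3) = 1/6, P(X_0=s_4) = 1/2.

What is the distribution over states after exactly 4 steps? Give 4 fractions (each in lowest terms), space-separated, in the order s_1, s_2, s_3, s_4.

Answer: 2005/8192 439/3072 2637/8192 3569/12288

Derivation:
Propagating the distribution step by step (d_{t+1} = d_t * P):
d_0 = (s_1=0, s_2=1/3, s_3=1/6, s_4=1/2)
  d_1[s_1] = 0*1/8 + 1/3*1/8 + 1/6*1/2 + 1/2*1/8 = 3/16
  d_1[s_2] = 0*1/8 + 1/3*1/4 + 1/6*1/8 + 1/2*1/8 = 1/6
  d_1[s_3] = 0*1/4 + 1/3*1/2 + 1/6*1/8 + 1/2*1/2 = 7/16
  d_1[s_4] = 0*1/2 + 1/3*1/8 + 1/6*1/4 + 1/2*1/4 = 5/24
d_1 = (s_1=3/16, s_2=1/6, s_3=7/16, s_4=5/24)
  d_2[s_1] = 3/16*1/8 + 1/6*1/8 + 7/16*1/2 + 5/24*1/8 = 37/128
  d_2[s_2] = 3/16*1/8 + 1/6*1/4 + 7/16*1/8 + 5/24*1/8 = 7/48
  d_2[s_3] = 3/16*1/4 + 1/6*1/2 + 7/16*1/8 + 5/24*1/2 = 37/128
  d_2[s_4] = 3/16*1/2 + 1/6*1/8 + 7/16*1/4 + 5/24*1/4 = 53/192
d_2 = (s_1=37/128, s_2=7/48, s_3=37/128, s_4=53/192)
  d_3[s_1] = 37/128*1/8 + 7/48*1/8 + 37/128*1/2 + 53/192*1/8 = 239/1024
  d_3[s_2] = 37/128*1/8 + 7/48*1/4 + 37/128*1/8 + 53/192*1/8 = 55/384
  d_3[s_3] = 37/128*1/4 + 7/48*1/2 + 37/128*1/8 + 53/192*1/2 = 327/1024
  d_3[s_4] = 37/128*1/2 + 7/48*1/8 + 37/128*1/4 + 53/192*1/4 = 467/1536
d_3 = (s_1=239/1024, s_2=55/384, s_3=327/1024, s_4=467/1536)
  d_4[s_1] = 239/1024*1/8 + 55/384*1/8 + 327/1024*1/2 + 467/1536*1/8 = 2005/8192
  d_4[s_2] = 239/1024*1/8 + 55/384*1/4 + 327/1024*1/8 + 467/1536*1/8 = 439/3072
  d_4[s_3] = 239/1024*1/4 + 55/384*1/2 + 327/1024*1/8 + 467/1536*1/2 = 2637/8192
  d_4[s_4] = 239/1024*1/2 + 55/384*1/8 + 327/1024*1/4 + 467/1536*1/4 = 3569/12288
d_4 = (s_1=2005/8192, s_2=439/3072, s_3=2637/8192, s_4=3569/12288)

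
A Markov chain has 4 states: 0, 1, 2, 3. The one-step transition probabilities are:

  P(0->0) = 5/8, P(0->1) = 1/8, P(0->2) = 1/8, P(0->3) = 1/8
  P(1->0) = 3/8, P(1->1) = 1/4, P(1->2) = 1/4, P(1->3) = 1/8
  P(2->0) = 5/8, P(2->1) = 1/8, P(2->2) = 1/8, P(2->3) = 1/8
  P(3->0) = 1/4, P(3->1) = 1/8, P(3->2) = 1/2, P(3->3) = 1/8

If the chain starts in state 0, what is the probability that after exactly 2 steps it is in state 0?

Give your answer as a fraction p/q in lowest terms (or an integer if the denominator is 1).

Computing P^2 by repeated multiplication:
P^1 =
  0: [5/8, 1/8, 1/8, 1/8]
  1: [3/8, 1/4, 1/4, 1/8]
  2: [5/8, 1/8, 1/8, 1/8]
  3: [1/4, 1/8, 1/2, 1/8]
P^2 =
  0: [35/64, 9/64, 3/16, 1/8]
  1: [33/64, 5/32, 13/64, 1/8]
  2: [35/64, 9/64, 3/16, 1/8]
  3: [35/64, 9/64, 3/16, 1/8]

(P^2)[0 -> 0] = 35/64

Answer: 35/64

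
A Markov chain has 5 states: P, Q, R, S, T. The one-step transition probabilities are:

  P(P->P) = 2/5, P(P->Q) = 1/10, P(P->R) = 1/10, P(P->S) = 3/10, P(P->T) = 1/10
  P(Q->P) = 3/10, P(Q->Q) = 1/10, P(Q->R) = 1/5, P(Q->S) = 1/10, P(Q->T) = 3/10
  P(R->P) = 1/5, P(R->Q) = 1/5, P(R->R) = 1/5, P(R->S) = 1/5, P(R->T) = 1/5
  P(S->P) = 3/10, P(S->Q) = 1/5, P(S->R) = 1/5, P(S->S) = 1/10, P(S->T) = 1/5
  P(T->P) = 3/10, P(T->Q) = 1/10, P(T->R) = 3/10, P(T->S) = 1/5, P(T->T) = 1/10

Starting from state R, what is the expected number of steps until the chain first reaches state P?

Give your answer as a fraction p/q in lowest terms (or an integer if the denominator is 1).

Answer: 3355/848

Derivation:
Let h_i = expected steps to first reach P from state i.
Boundary: h_P = 0.
First-step equations for the other states:
  h_Q = 1 + 3/10*h_P + 1/10*h_Q + 1/5*h_R + 1/10*h_S + 3/10*h_T
  h_R = 1 + 1/5*h_P + 1/5*h_Q + 1/5*h_R + 1/5*h_S + 1/5*h_T
  h_S = 1 + 3/10*h_P + 1/5*h_Q + 1/5*h_R + 1/10*h_S + 1/5*h_T
  h_T = 1 + 3/10*h_P + 1/10*h_Q + 3/10*h_R + 1/5*h_S + 1/10*h_T

Substituting h_P = 0 and rearranging gives the linear system (I - Q) h = 1:
  [9/10, -1/5, -1/10, -3/10] . (h_Q, h_R, h_S, h_T) = 1
  [-1/5, 4/5, -1/5, -1/5] . (h_Q, h_R, h_S, h_T) = 1
  [-1/5, -1/5, 9/10, -1/5] . (h_Q, h_R, h_S, h_T) = 1
  [-1/10, -3/10, -1/5, 9/10] . (h_Q, h_R, h_S, h_T) = 1

Solving yields:
  h_Q = 6105/1696
  h_R = 3355/848
  h_S = 1525/424
  h_T = 6155/1696

Starting state is R, so the expected hitting time is h_R = 3355/848.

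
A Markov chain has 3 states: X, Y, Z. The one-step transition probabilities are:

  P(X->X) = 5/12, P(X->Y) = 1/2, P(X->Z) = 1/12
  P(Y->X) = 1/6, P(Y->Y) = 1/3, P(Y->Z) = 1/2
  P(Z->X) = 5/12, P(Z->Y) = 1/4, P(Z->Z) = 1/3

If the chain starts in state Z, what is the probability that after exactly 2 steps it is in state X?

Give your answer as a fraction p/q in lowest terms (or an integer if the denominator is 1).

Answer: 17/48

Derivation:
Computing P^2 by repeated multiplication:
P^1 =
  X: [5/12, 1/2, 1/12]
  Y: [1/6, 1/3, 1/2]
  Z: [5/12, 1/4, 1/3]
P^2 =
  X: [7/24, 19/48, 5/16]
  Y: [1/3, 23/72, 25/72]
  Z: [17/48, 3/8, 13/48]

(P^2)[Z -> X] = 17/48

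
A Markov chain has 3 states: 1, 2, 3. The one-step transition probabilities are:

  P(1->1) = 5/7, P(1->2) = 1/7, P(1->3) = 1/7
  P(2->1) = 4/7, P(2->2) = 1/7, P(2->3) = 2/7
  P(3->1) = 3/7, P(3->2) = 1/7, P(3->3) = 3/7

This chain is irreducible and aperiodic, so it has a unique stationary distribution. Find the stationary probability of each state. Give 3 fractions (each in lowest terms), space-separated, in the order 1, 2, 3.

The stationary distribution satisfies pi = pi * P, i.e.:
  pi_1 = 5/7*pi_1 + 4/7*pi_2 + 3/7*pi_3
  pi_2 = 1/7*pi_1 + 1/7*pi_2 + 1/7*pi_3
  pi_3 = 1/7*pi_1 + 2/7*pi_2 + 3/7*pi_3
with normalization: pi_1 + pi_2 + pi_3 = 1.

Using the first 2 balance equations plus normalization, the linear system A*pi = b is:
  [-2/7, 4/7, 3/7] . pi = 0
  [1/7, -6/7, 1/7] . pi = 0
  [1, 1, 1] . pi = 1

Solving yields:
  pi_1 = 22/35
  pi_2 = 1/7
  pi_3 = 8/35

Verification (pi * P):
  22/35*5/7 + 1/7*4/7 + 8/35*3/7 = 22/35 = pi_1  (ok)
  22/35*1/7 + 1/7*1/7 + 8/35*1/7 = 1/7 = pi_2  (ok)
  22/35*1/7 + 1/7*2/7 + 8/35*3/7 = 8/35 = pi_3  (ok)

Answer: 22/35 1/7 8/35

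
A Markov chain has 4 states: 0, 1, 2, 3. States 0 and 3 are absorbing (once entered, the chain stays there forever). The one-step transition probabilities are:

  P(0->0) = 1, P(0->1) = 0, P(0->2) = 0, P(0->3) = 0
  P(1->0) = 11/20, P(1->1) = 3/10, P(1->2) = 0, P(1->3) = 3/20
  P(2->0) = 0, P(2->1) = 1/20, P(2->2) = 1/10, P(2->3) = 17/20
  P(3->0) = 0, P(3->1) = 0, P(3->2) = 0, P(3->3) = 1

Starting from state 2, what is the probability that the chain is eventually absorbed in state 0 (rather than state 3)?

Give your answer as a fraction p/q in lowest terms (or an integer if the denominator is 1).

Let a_i = P(absorbed in 0 | start in state i).
Boundary conditions: a_0 = 1, a_3 = 0.
For each transient state i, a_i = sum_j P(i->j) * a_j:
  a_1 = 11/20*a_0 + 3/10*a_1 + 0*a_2 + 3/20*a_3
  a_2 = 0*a_0 + 1/20*a_1 + 1/10*a_2 + 17/20*a_3

Substituting a_0 = 1 and a_3 = 0, rearrange to (I - Q) a = r where r[i] = P(i -> 0):
  [7/10, 0] . (a_1, a_2) = 11/20
  [-1/20, 9/10] . (a_1, a_2) = 0

Solving yields:
  a_1 = 11/14
  a_2 = 11/252

Starting state is 2, so the absorption probability is a_2 = 11/252.

Answer: 11/252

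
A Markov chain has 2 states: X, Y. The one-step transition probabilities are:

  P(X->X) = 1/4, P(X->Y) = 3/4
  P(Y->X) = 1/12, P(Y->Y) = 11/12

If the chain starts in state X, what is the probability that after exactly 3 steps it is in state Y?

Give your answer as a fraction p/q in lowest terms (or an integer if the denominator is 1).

Computing P^3 by repeated multiplication:
P^1 =
  X: [1/4, 3/4]
  Y: [1/12, 11/12]
P^2 =
  X: [1/8, 7/8]
  Y: [7/72, 65/72]
P^3 =
  X: [5/48, 43/48]
  Y: [43/432, 389/432]

(P^3)[X -> Y] = 43/48

Answer: 43/48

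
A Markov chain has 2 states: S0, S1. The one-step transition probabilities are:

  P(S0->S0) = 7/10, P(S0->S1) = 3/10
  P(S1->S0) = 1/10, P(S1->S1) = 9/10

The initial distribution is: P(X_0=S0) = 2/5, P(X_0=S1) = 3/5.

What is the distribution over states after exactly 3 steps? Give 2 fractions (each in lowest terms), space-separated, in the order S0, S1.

Propagating the distribution step by step (d_{t+1} = d_t * P):
d_0 = (S0=2/5, S1=3/5)
  d_1[S0] = 2/5*7/10 + 3/5*1/10 = 17/50
  d_1[S1] = 2/5*3/10 + 3/5*9/10 = 33/50
d_1 = (S0=17/50, S1=33/50)
  d_2[S0] = 17/50*7/10 + 33/50*1/10 = 38/125
  d_2[S1] = 17/50*3/10 + 33/50*9/10 = 87/125
d_2 = (S0=38/125, S1=87/125)
  d_3[S0] = 38/125*7/10 + 87/125*1/10 = 353/1250
  d_3[S1] = 38/125*3/10 + 87/125*9/10 = 897/1250
d_3 = (S0=353/1250, S1=897/1250)

Answer: 353/1250 897/1250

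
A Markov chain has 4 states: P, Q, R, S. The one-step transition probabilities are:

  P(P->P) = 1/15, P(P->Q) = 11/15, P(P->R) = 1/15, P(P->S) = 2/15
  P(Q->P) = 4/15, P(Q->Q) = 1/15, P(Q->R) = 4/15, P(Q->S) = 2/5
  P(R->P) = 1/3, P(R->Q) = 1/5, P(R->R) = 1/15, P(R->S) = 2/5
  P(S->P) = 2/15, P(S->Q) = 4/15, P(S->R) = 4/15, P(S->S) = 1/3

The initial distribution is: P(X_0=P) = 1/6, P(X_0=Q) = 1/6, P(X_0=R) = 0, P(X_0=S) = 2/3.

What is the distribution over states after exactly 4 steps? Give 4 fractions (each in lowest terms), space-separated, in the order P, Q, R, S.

Propagating the distribution step by step (d_{t+1} = d_t * P):
d_0 = (P=1/6, Q=1/6, R=0, S=2/3)
  d_1[P] = 1/6*1/15 + 1/6*4/15 + 0*1/3 + 2/3*2/15 = 13/90
  d_1[Q] = 1/6*11/15 + 1/6*1/15 + 0*1/5 + 2/3*4/15 = 14/45
  d_1[R] = 1/6*1/15 + 1/6*4/15 + 0*1/15 + 2/3*4/15 = 7/30
  d_1[S] = 1/6*2/15 + 1/6*2/5 + 0*2/5 + 2/3*1/3 = 14/45
d_1 = (P=13/90, Q=14/45, R=7/30, S=14/45)
  d_2[P] = 13/90*1/15 + 14/45*4/15 + 7/30*1/3 + 14/45*2/15 = 143/675
  d_2[Q] = 13/90*11/15 + 14/45*1/15 + 7/30*1/5 + 14/45*4/15 = 173/675
  d_2[R] = 13/90*1/15 + 14/45*4/15 + 7/30*1/15 + 14/45*4/15 = 43/225
  d_2[S] = 13/90*2/15 + 14/45*2/5 + 7/30*2/5 + 14/45*1/3 = 46/135
d_2 = (P=143/675, Q=173/675, R=43/225, S=46/135)
  d_3[P] = 143/675*1/15 + 173/675*4/15 + 43/225*1/3 + 46/135*2/15 = 388/2025
  d_3[Q] = 143/675*11/15 + 173/675*1/15 + 43/225*1/5 + 46/135*4/15 = 3053/10125
  d_3[R] = 143/675*1/15 + 173/675*4/15 + 43/225*1/15 + 46/135*4/15 = 628/3375
  d_3[S] = 143/675*2/15 + 173/675*2/5 + 43/225*2/5 + 46/135*1/3 = 3248/10125
d_3 = (P=388/2025, Q=3053/10125, R=628/3375, S=3248/10125)
  d_4[P] = 388/2025*1/15 + 3053/10125*4/15 + 628/3375*1/3 + 3248/10125*2/15 = 30068/151875
  d_4[Q] = 388/2025*11/15 + 3053/10125*1/15 + 628/3375*1/5 + 3248/10125*4/15 = 43037/151875
  d_4[R] = 388/2025*1/15 + 3053/10125*4/15 + 628/3375*1/15 + 3248/10125*4/15 = 9676/50625
  d_4[S] = 388/2025*2/15 + 3053/10125*2/5 + 628/3375*2/5 + 3248/10125*1/3 = 49742/151875
d_4 = (P=30068/151875, Q=43037/151875, R=9676/50625, S=49742/151875)

Answer: 30068/151875 43037/151875 9676/50625 49742/151875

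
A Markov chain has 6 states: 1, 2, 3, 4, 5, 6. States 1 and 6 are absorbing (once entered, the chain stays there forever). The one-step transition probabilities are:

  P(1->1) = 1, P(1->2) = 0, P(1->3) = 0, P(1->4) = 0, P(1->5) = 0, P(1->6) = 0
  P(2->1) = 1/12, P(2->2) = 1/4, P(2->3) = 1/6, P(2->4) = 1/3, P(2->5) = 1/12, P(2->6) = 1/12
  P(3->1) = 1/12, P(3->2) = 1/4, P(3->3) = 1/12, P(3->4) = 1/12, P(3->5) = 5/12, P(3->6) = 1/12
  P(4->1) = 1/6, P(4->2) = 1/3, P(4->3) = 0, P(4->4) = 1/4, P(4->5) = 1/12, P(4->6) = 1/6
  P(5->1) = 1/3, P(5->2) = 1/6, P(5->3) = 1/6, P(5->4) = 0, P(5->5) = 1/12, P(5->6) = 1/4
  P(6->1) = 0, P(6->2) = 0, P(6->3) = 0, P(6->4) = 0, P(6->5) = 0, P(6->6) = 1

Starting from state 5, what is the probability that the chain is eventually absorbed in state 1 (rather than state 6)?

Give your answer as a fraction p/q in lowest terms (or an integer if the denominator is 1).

Let a_i = P(absorbed in 1 | start in state i).
Boundary conditions: a_1 = 1, a_6 = 0.
For each transient state i, a_i = sum_j P(i->j) * a_j:
  a_2 = 1/12*a_1 + 1/4*a_2 + 1/6*a_3 + 1/3*a_4 + 1/12*a_5 + 1/12*a_6
  a_3 = 1/12*a_1 + 1/4*a_2 + 1/12*a_3 + 1/12*a_4 + 5/12*a_5 + 1/12*a_6
  a_4 = 1/6*a_1 + 1/3*a_2 + 0*a_3 + 1/4*a_4 + 1/12*a_5 + 1/6*a_6
  a_5 = 1/3*a_1 + 1/6*a_2 + 1/6*a_3 + 0*a_4 + 1/12*a_5 + 1/4*a_6

Substituting a_1 = 1 and a_6 = 0, rearrange to (I - Q) a = r where r[i] = P(i -> 1):
  [3/4, -1/6, -1/3, -1/12] . (a_2, a_3, a_4, a_5) = 1/12
  [-1/4, 11/12, -1/12, -5/12] . (a_2, a_3, a_4, a_5) = 1/12
  [-1/3, 0, 3/4, -1/12] . (a_2, a_3, a_4, a_5) = 1/6
  [-1/6, -1/6, 0, 11/12] . (a_2, a_3, a_4, a_5) = 1/3

Solving yields:
  a_2 = 3097/5959
  a_3 = 3168/5959
  a_4 = 52/101
  a_5 = 3306/5959

Starting state is 5, so the absorption probability is a_5 = 3306/5959.

Answer: 3306/5959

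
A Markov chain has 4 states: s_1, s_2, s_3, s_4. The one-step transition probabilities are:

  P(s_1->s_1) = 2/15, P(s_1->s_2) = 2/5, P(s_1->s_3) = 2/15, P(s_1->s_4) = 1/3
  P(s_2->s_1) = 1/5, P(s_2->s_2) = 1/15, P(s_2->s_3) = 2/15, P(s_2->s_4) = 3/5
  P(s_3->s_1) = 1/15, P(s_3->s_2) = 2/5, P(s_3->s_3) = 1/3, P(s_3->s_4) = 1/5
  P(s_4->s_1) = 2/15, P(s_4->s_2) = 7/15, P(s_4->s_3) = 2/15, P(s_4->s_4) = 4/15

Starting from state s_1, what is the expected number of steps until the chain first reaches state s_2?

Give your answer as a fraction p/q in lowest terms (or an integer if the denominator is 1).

Answer: 360/151

Derivation:
Let h_i = expected steps to first reach s_2 from state i.
Boundary: h_s_2 = 0.
First-step equations for the other states:
  h_s_1 = 1 + 2/15*h_s_1 + 2/5*h_s_2 + 2/15*h_s_3 + 1/3*h_s_4
  h_s_3 = 1 + 1/15*h_s_1 + 2/5*h_s_2 + 1/3*h_s_3 + 1/5*h_s_4
  h_s_4 = 1 + 2/15*h_s_1 + 7/15*h_s_2 + 2/15*h_s_3 + 4/15*h_s_4

Substituting h_s_2 = 0 and rearranging gives the linear system (I - Q) h = 1:
  [13/15, -2/15, -1/3] . (h_s_1, h_s_3, h_s_4) = 1
  [-1/15, 2/3, -1/5] . (h_s_1, h_s_3, h_s_4) = 1
  [-2/15, -2/15, 11/15] . (h_s_1, h_s_3, h_s_4) = 1

Solving yields:
  h_s_1 = 360/151
  h_s_3 = 1455/604
  h_s_4 = 675/302

Starting state is s_1, so the expected hitting time is h_s_1 = 360/151.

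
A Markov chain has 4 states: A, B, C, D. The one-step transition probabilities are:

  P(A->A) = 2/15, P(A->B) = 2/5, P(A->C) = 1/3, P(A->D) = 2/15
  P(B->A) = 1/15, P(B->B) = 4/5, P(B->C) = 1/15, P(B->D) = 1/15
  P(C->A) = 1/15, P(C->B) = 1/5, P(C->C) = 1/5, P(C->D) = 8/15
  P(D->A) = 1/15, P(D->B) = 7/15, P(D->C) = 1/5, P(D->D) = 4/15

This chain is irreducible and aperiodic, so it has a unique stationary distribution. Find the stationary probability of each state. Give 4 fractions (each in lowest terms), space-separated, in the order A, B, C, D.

The stationary distribution satisfies pi = pi * P, i.e.:
  pi_A = 2/15*pi_A + 1/15*pi_B + 1/15*pi_C + 1/15*pi_D
  pi_B = 2/5*pi_A + 4/5*pi_B + 1/5*pi_C + 7/15*pi_D
  pi_C = 1/3*pi_A + 1/15*pi_B + 1/5*pi_C + 1/5*pi_D
  pi_D = 2/15*pi_A + 1/15*pi_B + 8/15*pi_C + 4/15*pi_D
with normalization: pi_A + pi_B + pi_C + pi_D = 1.

Using the first 3 balance equations plus normalization, the linear system A*pi = b is:
  [-13/15, 1/15, 1/15, 1/15] . pi = 0
  [2/5, -1/5, 1/5, 7/15] . pi = 0
  [1/3, 1/15, -4/5, 1/5] . pi = 0
  [1, 1, 1, 1] . pi = 1

Solving yields:
  pi_A = 1/14
  pi_B = 1279/1988
  pi_C = 123/994
  pi_D = 321/1988

Verification (pi * P):
  1/14*2/15 + 1279/1988*1/15 + 123/994*1/15 + 321/1988*1/15 = 1/14 = pi_A  (ok)
  1/14*2/5 + 1279/1988*4/5 + 123/994*1/5 + 321/1988*7/15 = 1279/1988 = pi_B  (ok)
  1/14*1/3 + 1279/1988*1/15 + 123/994*1/5 + 321/1988*1/5 = 123/994 = pi_C  (ok)
  1/14*2/15 + 1279/1988*1/15 + 123/994*8/15 + 321/1988*4/15 = 321/1988 = pi_D  (ok)

Answer: 1/14 1279/1988 123/994 321/1988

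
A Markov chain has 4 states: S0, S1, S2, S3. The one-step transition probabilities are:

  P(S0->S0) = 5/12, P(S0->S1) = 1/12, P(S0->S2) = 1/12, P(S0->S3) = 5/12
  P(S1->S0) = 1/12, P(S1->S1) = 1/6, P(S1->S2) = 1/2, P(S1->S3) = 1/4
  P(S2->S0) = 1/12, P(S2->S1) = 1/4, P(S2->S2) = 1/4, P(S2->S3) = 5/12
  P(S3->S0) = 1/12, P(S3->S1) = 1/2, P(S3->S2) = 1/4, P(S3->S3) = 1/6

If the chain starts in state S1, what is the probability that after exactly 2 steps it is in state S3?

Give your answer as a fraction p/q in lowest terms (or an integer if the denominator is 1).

Answer: 47/144

Derivation:
Computing P^2 by repeated multiplication:
P^1 =
  S0: [5/12, 1/12, 1/12, 5/12]
  S1: [1/12, 1/6, 1/2, 1/4]
  S2: [1/12, 1/4, 1/4, 5/12]
  S3: [1/12, 1/2, 1/4, 1/6]
P^2 =
  S0: [2/9, 5/18, 29/144, 43/144]
  S1: [1/9, 41/144, 5/18, 47/144]
  S2: [1/9, 23/72, 43/144, 13/48]
  S3: [1/9, 17/72, 13/36, 7/24]

(P^2)[S1 -> S3] = 47/144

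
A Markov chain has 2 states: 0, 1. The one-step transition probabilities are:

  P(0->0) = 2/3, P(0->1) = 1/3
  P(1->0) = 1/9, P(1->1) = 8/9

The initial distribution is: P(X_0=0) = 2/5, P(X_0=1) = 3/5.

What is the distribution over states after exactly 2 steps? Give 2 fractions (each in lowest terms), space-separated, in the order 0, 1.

Propagating the distribution step by step (d_{t+1} = d_t * P):
d_0 = (0=2/5, 1=3/5)
  d_1[0] = 2/5*2/3 + 3/5*1/9 = 1/3
  d_1[1] = 2/5*1/3 + 3/5*8/9 = 2/3
d_1 = (0=1/3, 1=2/3)
  d_2[0] = 1/3*2/3 + 2/3*1/9 = 8/27
  d_2[1] = 1/3*1/3 + 2/3*8/9 = 19/27
d_2 = (0=8/27, 1=19/27)

Answer: 8/27 19/27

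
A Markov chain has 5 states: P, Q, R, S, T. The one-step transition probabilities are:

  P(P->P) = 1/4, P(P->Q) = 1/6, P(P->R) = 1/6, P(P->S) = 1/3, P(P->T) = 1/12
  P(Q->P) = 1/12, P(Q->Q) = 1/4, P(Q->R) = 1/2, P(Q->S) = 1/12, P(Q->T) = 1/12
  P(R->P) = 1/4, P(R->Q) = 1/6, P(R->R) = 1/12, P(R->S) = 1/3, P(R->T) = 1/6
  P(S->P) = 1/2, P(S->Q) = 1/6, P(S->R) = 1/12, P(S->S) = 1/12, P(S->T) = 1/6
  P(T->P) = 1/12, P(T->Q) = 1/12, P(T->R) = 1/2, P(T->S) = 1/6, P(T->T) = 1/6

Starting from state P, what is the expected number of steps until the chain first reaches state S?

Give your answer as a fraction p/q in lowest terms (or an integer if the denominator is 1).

Let h_i = expected steps to first reach S from state i.
Boundary: h_S = 0.
First-step equations for the other states:
  h_P = 1 + 1/4*h_P + 1/6*h_Q + 1/6*h_R + 1/3*h_S + 1/12*h_T
  h_Q = 1 + 1/12*h_P + 1/4*h_Q + 1/2*h_R + 1/12*h_S + 1/12*h_T
  h_R = 1 + 1/4*h_P + 1/6*h_Q + 1/12*h_R + 1/3*h_S + 1/6*h_T
  h_T = 1 + 1/12*h_P + 1/12*h_Q + 1/2*h_R + 1/6*h_S + 1/6*h_T

Substituting h_S = 0 and rearranging gives the linear system (I - Q) h = 1:
  [3/4, -1/6, -1/6, -1/12] . (h_P, h_Q, h_R, h_T) = 1
  [-1/12, 3/4, -1/2, -1/12] . (h_P, h_Q, h_R, h_T) = 1
  [-1/4, -1/6, 11/12, -1/6] . (h_P, h_Q, h_R, h_T) = 1
  [-1/12, -1/12, -1/2, 5/6] . (h_P, h_Q, h_R, h_T) = 1

Solving yields:
  h_P = 18396/4997
  h_Q = 23496/4997
  h_R = 18624/4997
  h_T = 21360/4997

Starting state is P, so the expected hitting time is h_P = 18396/4997.

Answer: 18396/4997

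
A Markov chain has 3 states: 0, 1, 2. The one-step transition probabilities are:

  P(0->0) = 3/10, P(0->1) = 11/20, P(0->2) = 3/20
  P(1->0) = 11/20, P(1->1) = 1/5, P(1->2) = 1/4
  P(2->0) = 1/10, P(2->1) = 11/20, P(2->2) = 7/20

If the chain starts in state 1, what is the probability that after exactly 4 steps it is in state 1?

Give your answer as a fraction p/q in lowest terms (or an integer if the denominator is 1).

Answer: 4163/10000

Derivation:
Computing P^4 by repeated multiplication:
P^1 =
  0: [3/10, 11/20, 3/20]
  1: [11/20, 1/5, 1/4]
  2: [1/10, 11/20, 7/20]
P^2 =
  0: [163/400, 143/400, 47/200]
  1: [3/10, 12/25, 11/50]
  2: [147/400, 143/400, 11/40]
P^3 =
  0: [2739/8000, 3399/8000, 931/4000]
  1: [47/125, 191/500, 121/500]
  2: [107/320, 3399/8000, 963/4000]
P^4 =
  0: [57547/160000, 64207/160000, 19123/80000]
  1: [3471/10000, 4163/10000, 1183/5000]
  2: [57291/160000, 64207/160000, 19251/80000]

(P^4)[1 -> 1] = 4163/10000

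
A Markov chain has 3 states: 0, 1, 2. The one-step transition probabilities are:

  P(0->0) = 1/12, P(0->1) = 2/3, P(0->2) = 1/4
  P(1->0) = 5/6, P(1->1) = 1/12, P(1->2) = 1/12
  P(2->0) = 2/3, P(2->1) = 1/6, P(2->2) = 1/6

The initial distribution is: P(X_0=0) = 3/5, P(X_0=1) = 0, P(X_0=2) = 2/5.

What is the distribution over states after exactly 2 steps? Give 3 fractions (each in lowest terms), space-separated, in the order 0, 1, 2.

Answer: 403/720 103/360 37/240

Derivation:
Propagating the distribution step by step (d_{t+1} = d_t * P):
d_0 = (0=3/5, 1=0, 2=2/5)
  d_1[0] = 3/5*1/12 + 0*5/6 + 2/5*2/3 = 19/60
  d_1[1] = 3/5*2/3 + 0*1/12 + 2/5*1/6 = 7/15
  d_1[2] = 3/5*1/4 + 0*1/12 + 2/5*1/6 = 13/60
d_1 = (0=19/60, 1=7/15, 2=13/60)
  d_2[0] = 19/60*1/12 + 7/15*5/6 + 13/60*2/3 = 403/720
  d_2[1] = 19/60*2/3 + 7/15*1/12 + 13/60*1/6 = 103/360
  d_2[2] = 19/60*1/4 + 7/15*1/12 + 13/60*1/6 = 37/240
d_2 = (0=403/720, 1=103/360, 2=37/240)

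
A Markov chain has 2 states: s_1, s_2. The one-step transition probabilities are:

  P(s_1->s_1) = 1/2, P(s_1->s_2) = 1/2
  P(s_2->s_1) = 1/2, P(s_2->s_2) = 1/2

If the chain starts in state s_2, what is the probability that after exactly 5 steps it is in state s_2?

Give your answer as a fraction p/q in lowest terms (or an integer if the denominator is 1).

Answer: 1/2

Derivation:
Computing P^5 by repeated multiplication:
P^1 =
  s_1: [1/2, 1/2]
  s_2: [1/2, 1/2]
P^2 =
  s_1: [1/2, 1/2]
  s_2: [1/2, 1/2]
P^3 =
  s_1: [1/2, 1/2]
  s_2: [1/2, 1/2]
P^4 =
  s_1: [1/2, 1/2]
  s_2: [1/2, 1/2]
P^5 =
  s_1: [1/2, 1/2]
  s_2: [1/2, 1/2]

(P^5)[s_2 -> s_2] = 1/2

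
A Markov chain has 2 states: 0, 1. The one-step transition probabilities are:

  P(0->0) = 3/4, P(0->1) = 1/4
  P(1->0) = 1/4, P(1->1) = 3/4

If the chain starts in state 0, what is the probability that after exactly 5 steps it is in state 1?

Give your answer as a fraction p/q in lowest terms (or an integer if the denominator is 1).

Computing P^5 by repeated multiplication:
P^1 =
  0: [3/4, 1/4]
  1: [1/4, 3/4]
P^2 =
  0: [5/8, 3/8]
  1: [3/8, 5/8]
P^3 =
  0: [9/16, 7/16]
  1: [7/16, 9/16]
P^4 =
  0: [17/32, 15/32]
  1: [15/32, 17/32]
P^5 =
  0: [33/64, 31/64]
  1: [31/64, 33/64]

(P^5)[0 -> 1] = 31/64

Answer: 31/64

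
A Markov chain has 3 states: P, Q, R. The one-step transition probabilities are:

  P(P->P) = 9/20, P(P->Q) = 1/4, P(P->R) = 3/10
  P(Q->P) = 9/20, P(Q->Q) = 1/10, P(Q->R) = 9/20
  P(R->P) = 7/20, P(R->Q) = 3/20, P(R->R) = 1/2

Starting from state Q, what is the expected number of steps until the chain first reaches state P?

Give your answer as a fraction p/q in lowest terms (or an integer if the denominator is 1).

Answer: 380/153

Derivation:
Let h_i = expected steps to first reach P from state i.
Boundary: h_P = 0.
First-step equations for the other states:
  h_Q = 1 + 9/20*h_P + 1/10*h_Q + 9/20*h_R
  h_R = 1 + 7/20*h_P + 3/20*h_Q + 1/2*h_R

Substituting h_P = 0 and rearranging gives the linear system (I - Q) h = 1:
  [9/10, -9/20] . (h_Q, h_R) = 1
  [-3/20, 1/2] . (h_Q, h_R) = 1

Solving yields:
  h_Q = 380/153
  h_R = 140/51

Starting state is Q, so the expected hitting time is h_Q = 380/153.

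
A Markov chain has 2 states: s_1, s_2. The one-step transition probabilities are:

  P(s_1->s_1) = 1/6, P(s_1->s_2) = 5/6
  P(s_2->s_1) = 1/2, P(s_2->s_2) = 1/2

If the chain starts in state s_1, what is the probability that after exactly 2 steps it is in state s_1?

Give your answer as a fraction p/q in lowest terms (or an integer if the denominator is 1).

Computing P^2 by repeated multiplication:
P^1 =
  s_1: [1/6, 5/6]
  s_2: [1/2, 1/2]
P^2 =
  s_1: [4/9, 5/9]
  s_2: [1/3, 2/3]

(P^2)[s_1 -> s_1] = 4/9

Answer: 4/9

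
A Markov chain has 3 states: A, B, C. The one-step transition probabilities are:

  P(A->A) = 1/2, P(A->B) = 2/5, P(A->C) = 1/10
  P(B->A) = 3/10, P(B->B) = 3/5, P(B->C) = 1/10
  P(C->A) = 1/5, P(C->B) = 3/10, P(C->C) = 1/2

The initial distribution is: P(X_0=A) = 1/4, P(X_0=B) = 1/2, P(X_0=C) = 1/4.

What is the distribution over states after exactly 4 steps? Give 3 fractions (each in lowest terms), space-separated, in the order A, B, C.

Answer: 353/1000 2391/5000 211/1250

Derivation:
Propagating the distribution step by step (d_{t+1} = d_t * P):
d_0 = (A=1/4, B=1/2, C=1/4)
  d_1[A] = 1/4*1/2 + 1/2*3/10 + 1/4*1/5 = 13/40
  d_1[B] = 1/4*2/5 + 1/2*3/5 + 1/4*3/10 = 19/40
  d_1[C] = 1/4*1/10 + 1/2*1/10 + 1/4*1/2 = 1/5
d_1 = (A=13/40, B=19/40, C=1/5)
  d_2[A] = 13/40*1/2 + 19/40*3/10 + 1/5*1/5 = 69/200
  d_2[B] = 13/40*2/5 + 19/40*3/5 + 1/5*3/10 = 19/40
  d_2[C] = 13/40*1/10 + 19/40*1/10 + 1/5*1/2 = 9/50
d_2 = (A=69/200, B=19/40, C=9/50)
  d_3[A] = 69/200*1/2 + 19/40*3/10 + 9/50*1/5 = 351/1000
  d_3[B] = 69/200*2/5 + 19/40*3/5 + 9/50*3/10 = 477/1000
  d_3[C] = 69/200*1/10 + 19/40*1/10 + 9/50*1/2 = 43/250
d_3 = (A=351/1000, B=477/1000, C=43/250)
  d_4[A] = 351/1000*1/2 + 477/1000*3/10 + 43/250*1/5 = 353/1000
  d_4[B] = 351/1000*2/5 + 477/1000*3/5 + 43/250*3/10 = 2391/5000
  d_4[C] = 351/1000*1/10 + 477/1000*1/10 + 43/250*1/2 = 211/1250
d_4 = (A=353/1000, B=2391/5000, C=211/1250)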